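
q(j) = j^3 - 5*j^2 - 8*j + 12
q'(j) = 3*j^2 - 10*j - 8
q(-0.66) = 14.81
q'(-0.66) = -0.09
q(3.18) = -31.84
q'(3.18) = -9.46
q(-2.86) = -29.41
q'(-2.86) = 45.14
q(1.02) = -0.30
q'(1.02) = -15.08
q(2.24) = -19.77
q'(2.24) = -15.35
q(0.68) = 4.56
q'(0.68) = -13.41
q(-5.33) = -238.82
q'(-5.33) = 130.53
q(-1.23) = 12.41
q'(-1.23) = 8.84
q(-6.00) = -336.00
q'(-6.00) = 160.00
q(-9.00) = -1050.00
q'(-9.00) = 325.00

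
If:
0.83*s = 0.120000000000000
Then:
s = 0.14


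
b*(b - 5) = b^2 - 5*b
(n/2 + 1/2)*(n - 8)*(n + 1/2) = n^3/2 - 13*n^2/4 - 23*n/4 - 2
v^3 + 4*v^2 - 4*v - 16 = (v - 2)*(v + 2)*(v + 4)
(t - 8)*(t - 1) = t^2 - 9*t + 8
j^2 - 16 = (j - 4)*(j + 4)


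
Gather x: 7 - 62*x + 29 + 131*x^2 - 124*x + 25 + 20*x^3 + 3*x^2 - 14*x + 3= 20*x^3 + 134*x^2 - 200*x + 64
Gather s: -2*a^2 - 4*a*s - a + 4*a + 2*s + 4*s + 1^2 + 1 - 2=-2*a^2 + 3*a + s*(6 - 4*a)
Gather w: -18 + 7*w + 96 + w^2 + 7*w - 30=w^2 + 14*w + 48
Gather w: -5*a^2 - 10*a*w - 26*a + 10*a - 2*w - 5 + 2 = -5*a^2 - 16*a + w*(-10*a - 2) - 3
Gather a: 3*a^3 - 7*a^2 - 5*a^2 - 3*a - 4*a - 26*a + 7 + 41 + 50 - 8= 3*a^3 - 12*a^2 - 33*a + 90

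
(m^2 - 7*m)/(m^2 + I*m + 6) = m*(m - 7)/(m^2 + I*m + 6)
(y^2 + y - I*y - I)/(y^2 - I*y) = (y + 1)/y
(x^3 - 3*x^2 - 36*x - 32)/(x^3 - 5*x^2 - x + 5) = (x^2 - 4*x - 32)/(x^2 - 6*x + 5)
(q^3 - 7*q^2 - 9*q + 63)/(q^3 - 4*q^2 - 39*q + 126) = (q + 3)/(q + 6)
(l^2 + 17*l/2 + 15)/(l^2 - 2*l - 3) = (l^2 + 17*l/2 + 15)/(l^2 - 2*l - 3)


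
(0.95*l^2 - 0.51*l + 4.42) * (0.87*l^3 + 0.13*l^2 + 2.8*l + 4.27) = 0.8265*l^5 - 0.3202*l^4 + 6.4391*l^3 + 3.2031*l^2 + 10.1983*l + 18.8734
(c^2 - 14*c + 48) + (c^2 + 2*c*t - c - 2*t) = 2*c^2 + 2*c*t - 15*c - 2*t + 48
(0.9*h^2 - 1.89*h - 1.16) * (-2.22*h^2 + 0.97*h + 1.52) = -1.998*h^4 + 5.0688*h^3 + 2.1099*h^2 - 3.998*h - 1.7632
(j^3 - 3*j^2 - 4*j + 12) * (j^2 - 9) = j^5 - 3*j^4 - 13*j^3 + 39*j^2 + 36*j - 108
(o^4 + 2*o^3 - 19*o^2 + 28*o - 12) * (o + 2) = o^5 + 4*o^4 - 15*o^3 - 10*o^2 + 44*o - 24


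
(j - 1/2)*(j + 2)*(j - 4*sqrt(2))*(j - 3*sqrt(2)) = j^4 - 7*sqrt(2)*j^3 + 3*j^3/2 - 21*sqrt(2)*j^2/2 + 23*j^2 + 7*sqrt(2)*j + 36*j - 24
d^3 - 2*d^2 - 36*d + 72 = (d - 6)*(d - 2)*(d + 6)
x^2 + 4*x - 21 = (x - 3)*(x + 7)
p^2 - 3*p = p*(p - 3)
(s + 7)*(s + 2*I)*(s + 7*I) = s^3 + 7*s^2 + 9*I*s^2 - 14*s + 63*I*s - 98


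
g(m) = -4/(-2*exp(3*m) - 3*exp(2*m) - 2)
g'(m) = -4*(6*exp(3*m) + 6*exp(2*m))/(-2*exp(3*m) - 3*exp(2*m) - 2)^2 = -24*(exp(m) + 1)*exp(2*m)/(2*exp(3*m) + 3*exp(2*m) + 2)^2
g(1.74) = 0.01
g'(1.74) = -0.02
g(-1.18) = 1.71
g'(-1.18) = -0.54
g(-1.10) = 1.66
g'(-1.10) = -0.61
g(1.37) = 0.02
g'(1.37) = -0.06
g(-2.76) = 1.99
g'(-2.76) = -0.03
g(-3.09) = 1.99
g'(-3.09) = -0.01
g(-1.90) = 1.93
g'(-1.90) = -0.14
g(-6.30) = 2.00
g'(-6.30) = -0.00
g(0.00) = 0.57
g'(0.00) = -0.98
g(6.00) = 0.00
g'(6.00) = 0.00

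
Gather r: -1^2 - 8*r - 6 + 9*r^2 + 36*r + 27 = 9*r^2 + 28*r + 20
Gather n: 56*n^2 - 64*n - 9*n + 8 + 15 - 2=56*n^2 - 73*n + 21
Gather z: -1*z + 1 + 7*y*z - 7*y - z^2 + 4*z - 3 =-7*y - z^2 + z*(7*y + 3) - 2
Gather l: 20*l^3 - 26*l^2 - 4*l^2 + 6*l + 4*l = 20*l^3 - 30*l^2 + 10*l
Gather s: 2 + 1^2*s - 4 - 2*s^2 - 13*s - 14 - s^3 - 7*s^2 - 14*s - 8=-s^3 - 9*s^2 - 26*s - 24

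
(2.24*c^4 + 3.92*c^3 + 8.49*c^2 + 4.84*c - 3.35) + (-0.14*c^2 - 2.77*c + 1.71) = 2.24*c^4 + 3.92*c^3 + 8.35*c^2 + 2.07*c - 1.64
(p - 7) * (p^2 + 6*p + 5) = p^3 - p^2 - 37*p - 35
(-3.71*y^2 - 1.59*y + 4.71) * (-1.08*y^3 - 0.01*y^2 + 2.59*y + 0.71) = 4.0068*y^5 + 1.7543*y^4 - 14.6798*y^3 - 6.7993*y^2 + 11.07*y + 3.3441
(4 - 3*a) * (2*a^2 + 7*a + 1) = -6*a^3 - 13*a^2 + 25*a + 4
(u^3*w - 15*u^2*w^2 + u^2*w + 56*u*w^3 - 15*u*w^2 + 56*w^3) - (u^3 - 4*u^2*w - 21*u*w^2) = u^3*w - u^3 - 15*u^2*w^2 + 5*u^2*w + 56*u*w^3 + 6*u*w^2 + 56*w^3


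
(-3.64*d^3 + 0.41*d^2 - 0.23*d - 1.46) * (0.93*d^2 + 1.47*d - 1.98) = -3.3852*d^5 - 4.9695*d^4 + 7.596*d^3 - 2.5077*d^2 - 1.6908*d + 2.8908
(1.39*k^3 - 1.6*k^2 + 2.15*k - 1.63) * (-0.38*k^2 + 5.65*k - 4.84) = -0.5282*k^5 + 8.4615*k^4 - 16.5846*k^3 + 20.5109*k^2 - 19.6155*k + 7.8892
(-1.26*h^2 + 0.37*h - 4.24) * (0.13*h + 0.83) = -0.1638*h^3 - 0.9977*h^2 - 0.2441*h - 3.5192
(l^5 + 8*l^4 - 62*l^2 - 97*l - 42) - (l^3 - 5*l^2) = l^5 + 8*l^4 - l^3 - 57*l^2 - 97*l - 42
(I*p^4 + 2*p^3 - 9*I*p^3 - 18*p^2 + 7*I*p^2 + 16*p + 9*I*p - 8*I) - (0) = I*p^4 + 2*p^3 - 9*I*p^3 - 18*p^2 + 7*I*p^2 + 16*p + 9*I*p - 8*I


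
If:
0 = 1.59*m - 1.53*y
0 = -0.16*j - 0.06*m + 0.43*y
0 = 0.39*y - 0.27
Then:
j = 1.61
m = 0.67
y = 0.69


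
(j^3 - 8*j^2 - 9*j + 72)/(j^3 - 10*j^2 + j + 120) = (j - 3)/(j - 5)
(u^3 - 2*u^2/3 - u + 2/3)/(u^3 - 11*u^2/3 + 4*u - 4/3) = (u + 1)/(u - 2)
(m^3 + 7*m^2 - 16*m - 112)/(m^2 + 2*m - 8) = (m^2 + 3*m - 28)/(m - 2)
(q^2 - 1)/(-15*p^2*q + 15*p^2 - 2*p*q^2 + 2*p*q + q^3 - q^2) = (-q - 1)/(15*p^2 + 2*p*q - q^2)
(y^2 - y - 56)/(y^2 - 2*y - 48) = (y + 7)/(y + 6)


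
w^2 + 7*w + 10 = (w + 2)*(w + 5)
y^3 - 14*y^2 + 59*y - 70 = (y - 7)*(y - 5)*(y - 2)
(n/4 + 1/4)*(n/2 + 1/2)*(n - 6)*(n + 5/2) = n^4/8 - 3*n^3/16 - 21*n^2/8 - 67*n/16 - 15/8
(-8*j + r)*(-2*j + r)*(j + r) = 16*j^3 + 6*j^2*r - 9*j*r^2 + r^3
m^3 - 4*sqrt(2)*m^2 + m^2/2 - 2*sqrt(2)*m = m*(m + 1/2)*(m - 4*sqrt(2))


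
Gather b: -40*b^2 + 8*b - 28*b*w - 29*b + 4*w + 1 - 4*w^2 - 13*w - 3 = -40*b^2 + b*(-28*w - 21) - 4*w^2 - 9*w - 2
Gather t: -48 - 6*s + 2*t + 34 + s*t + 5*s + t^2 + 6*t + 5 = -s + t^2 + t*(s + 8) - 9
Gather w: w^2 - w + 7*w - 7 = w^2 + 6*w - 7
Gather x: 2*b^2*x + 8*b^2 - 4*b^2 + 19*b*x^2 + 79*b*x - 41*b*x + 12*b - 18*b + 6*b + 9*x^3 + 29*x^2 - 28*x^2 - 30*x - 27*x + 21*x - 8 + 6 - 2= 4*b^2 + 9*x^3 + x^2*(19*b + 1) + x*(2*b^2 + 38*b - 36) - 4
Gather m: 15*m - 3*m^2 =-3*m^2 + 15*m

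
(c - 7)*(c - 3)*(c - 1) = c^3 - 11*c^2 + 31*c - 21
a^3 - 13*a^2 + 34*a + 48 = (a - 8)*(a - 6)*(a + 1)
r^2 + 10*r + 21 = (r + 3)*(r + 7)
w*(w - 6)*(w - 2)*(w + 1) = w^4 - 7*w^3 + 4*w^2 + 12*w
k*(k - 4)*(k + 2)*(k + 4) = k^4 + 2*k^3 - 16*k^2 - 32*k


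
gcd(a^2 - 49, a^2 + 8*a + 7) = a + 7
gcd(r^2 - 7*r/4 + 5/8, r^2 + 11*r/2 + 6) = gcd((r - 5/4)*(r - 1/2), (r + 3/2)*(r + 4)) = 1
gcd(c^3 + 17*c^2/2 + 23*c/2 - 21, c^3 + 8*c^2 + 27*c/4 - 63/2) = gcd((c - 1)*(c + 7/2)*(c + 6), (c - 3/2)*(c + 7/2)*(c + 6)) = c^2 + 19*c/2 + 21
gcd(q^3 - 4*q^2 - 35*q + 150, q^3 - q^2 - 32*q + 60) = q^2 + q - 30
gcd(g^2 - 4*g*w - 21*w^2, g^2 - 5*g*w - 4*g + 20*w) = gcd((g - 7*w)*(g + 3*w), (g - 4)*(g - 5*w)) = 1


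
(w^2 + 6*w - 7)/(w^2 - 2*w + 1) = (w + 7)/(w - 1)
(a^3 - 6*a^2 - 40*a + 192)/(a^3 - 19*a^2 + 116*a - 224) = (a + 6)/(a - 7)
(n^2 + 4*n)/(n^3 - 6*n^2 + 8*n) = (n + 4)/(n^2 - 6*n + 8)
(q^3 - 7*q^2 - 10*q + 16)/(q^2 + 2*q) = q - 9 + 8/q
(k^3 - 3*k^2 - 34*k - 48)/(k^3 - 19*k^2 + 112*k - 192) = (k^2 + 5*k + 6)/(k^2 - 11*k + 24)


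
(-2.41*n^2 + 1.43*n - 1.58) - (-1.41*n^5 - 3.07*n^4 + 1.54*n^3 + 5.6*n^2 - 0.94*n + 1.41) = 1.41*n^5 + 3.07*n^4 - 1.54*n^3 - 8.01*n^2 + 2.37*n - 2.99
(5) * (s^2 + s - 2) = 5*s^2 + 5*s - 10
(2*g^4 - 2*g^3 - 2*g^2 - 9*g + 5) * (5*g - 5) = 10*g^5 - 20*g^4 - 35*g^2 + 70*g - 25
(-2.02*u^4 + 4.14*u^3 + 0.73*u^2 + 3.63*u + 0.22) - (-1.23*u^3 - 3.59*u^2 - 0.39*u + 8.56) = -2.02*u^4 + 5.37*u^3 + 4.32*u^2 + 4.02*u - 8.34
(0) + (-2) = -2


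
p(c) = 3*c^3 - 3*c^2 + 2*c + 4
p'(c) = 9*c^2 - 6*c + 2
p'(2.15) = 30.70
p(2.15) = 24.25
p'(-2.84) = 91.63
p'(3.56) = 94.70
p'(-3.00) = 101.00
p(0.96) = 5.81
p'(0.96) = 4.53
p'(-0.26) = 4.17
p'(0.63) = 1.79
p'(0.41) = 1.05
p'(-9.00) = 785.00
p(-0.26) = 3.22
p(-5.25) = -523.30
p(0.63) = 4.82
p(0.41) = 4.52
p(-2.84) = -94.60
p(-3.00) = -110.00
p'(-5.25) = 281.56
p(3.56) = 108.45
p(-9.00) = -2444.00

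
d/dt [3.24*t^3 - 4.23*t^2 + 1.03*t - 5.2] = 9.72*t^2 - 8.46*t + 1.03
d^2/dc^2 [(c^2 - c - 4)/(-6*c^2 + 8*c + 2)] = (-3*c^3 + 99*c^2 - 135*c + 71)/(27*c^6 - 108*c^5 + 117*c^4 + 8*c^3 - 39*c^2 - 12*c - 1)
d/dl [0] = 0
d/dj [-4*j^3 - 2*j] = -12*j^2 - 2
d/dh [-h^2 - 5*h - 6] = -2*h - 5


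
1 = 1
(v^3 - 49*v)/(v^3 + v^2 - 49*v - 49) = v/(v + 1)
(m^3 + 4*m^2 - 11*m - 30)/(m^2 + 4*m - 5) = (m^2 - m - 6)/(m - 1)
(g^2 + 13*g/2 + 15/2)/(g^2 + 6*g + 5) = (g + 3/2)/(g + 1)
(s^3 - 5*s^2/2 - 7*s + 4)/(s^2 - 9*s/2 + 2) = s + 2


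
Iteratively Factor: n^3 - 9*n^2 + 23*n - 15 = (n - 1)*(n^2 - 8*n + 15) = (n - 3)*(n - 1)*(n - 5)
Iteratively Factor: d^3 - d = (d + 1)*(d^2 - d) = d*(d + 1)*(d - 1)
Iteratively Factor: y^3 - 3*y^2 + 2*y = (y)*(y^2 - 3*y + 2) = y*(y - 2)*(y - 1)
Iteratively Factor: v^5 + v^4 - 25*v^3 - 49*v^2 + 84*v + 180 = (v + 3)*(v^4 - 2*v^3 - 19*v^2 + 8*v + 60) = (v - 5)*(v + 3)*(v^3 + 3*v^2 - 4*v - 12) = (v - 5)*(v + 2)*(v + 3)*(v^2 + v - 6) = (v - 5)*(v + 2)*(v + 3)^2*(v - 2)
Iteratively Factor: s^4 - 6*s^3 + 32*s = (s - 4)*(s^3 - 2*s^2 - 8*s) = (s - 4)^2*(s^2 + 2*s) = (s - 4)^2*(s + 2)*(s)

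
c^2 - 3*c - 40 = (c - 8)*(c + 5)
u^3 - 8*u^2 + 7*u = u*(u - 7)*(u - 1)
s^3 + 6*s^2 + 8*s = s*(s + 2)*(s + 4)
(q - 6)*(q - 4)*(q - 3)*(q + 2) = q^4 - 11*q^3 + 28*q^2 + 36*q - 144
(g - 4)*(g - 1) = g^2 - 5*g + 4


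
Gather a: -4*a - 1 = -4*a - 1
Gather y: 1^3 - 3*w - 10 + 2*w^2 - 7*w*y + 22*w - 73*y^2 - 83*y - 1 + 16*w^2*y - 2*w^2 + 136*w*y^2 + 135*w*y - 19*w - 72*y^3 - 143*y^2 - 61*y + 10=-72*y^3 + y^2*(136*w - 216) + y*(16*w^2 + 128*w - 144)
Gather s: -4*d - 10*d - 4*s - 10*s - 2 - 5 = -14*d - 14*s - 7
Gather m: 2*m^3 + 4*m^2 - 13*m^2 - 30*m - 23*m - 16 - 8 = 2*m^3 - 9*m^2 - 53*m - 24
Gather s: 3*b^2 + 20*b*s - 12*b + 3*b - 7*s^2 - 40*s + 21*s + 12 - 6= 3*b^2 - 9*b - 7*s^2 + s*(20*b - 19) + 6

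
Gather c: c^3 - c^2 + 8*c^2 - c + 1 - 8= c^3 + 7*c^2 - c - 7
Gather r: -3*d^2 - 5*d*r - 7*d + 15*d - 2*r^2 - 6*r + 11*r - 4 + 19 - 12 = -3*d^2 + 8*d - 2*r^2 + r*(5 - 5*d) + 3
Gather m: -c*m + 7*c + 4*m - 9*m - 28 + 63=7*c + m*(-c - 5) + 35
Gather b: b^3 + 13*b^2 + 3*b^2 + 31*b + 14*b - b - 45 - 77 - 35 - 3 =b^3 + 16*b^2 + 44*b - 160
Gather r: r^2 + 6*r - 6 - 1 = r^2 + 6*r - 7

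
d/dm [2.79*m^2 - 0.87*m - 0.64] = 5.58*m - 0.87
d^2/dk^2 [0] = 0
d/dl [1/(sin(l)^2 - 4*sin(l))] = 2*(2 - sin(l))*cos(l)/((sin(l) - 4)^2*sin(l)^2)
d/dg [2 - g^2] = -2*g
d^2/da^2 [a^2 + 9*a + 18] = 2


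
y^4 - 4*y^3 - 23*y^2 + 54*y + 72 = (y - 6)*(y - 3)*(y + 1)*(y + 4)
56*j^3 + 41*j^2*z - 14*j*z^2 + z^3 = (-8*j + z)*(-7*j + z)*(j + z)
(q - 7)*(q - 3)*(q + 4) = q^3 - 6*q^2 - 19*q + 84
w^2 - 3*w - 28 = (w - 7)*(w + 4)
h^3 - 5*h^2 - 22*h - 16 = (h - 8)*(h + 1)*(h + 2)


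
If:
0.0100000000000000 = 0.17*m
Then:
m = 0.06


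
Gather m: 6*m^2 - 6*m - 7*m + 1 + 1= 6*m^2 - 13*m + 2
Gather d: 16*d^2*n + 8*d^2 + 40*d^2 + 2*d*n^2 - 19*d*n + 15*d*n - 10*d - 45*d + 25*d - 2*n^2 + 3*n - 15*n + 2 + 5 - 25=d^2*(16*n + 48) + d*(2*n^2 - 4*n - 30) - 2*n^2 - 12*n - 18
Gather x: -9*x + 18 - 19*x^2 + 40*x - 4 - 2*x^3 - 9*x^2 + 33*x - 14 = -2*x^3 - 28*x^2 + 64*x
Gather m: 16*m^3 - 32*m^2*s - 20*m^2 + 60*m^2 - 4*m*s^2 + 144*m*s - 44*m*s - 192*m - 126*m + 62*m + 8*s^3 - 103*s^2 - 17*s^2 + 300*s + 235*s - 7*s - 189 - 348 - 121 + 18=16*m^3 + m^2*(40 - 32*s) + m*(-4*s^2 + 100*s - 256) + 8*s^3 - 120*s^2 + 528*s - 640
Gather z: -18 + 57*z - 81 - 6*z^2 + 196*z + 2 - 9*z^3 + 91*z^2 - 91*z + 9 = -9*z^3 + 85*z^2 + 162*z - 88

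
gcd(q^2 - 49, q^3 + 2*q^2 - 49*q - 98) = q^2 - 49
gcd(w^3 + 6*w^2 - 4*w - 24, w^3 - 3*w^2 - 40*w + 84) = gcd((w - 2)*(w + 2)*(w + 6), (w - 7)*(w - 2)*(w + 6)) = w^2 + 4*w - 12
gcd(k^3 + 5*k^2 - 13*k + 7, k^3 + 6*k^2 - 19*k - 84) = k + 7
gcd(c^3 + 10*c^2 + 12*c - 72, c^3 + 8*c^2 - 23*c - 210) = c + 6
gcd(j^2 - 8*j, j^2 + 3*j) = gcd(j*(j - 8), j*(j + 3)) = j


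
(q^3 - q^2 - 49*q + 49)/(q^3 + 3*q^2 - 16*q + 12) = (q^2 - 49)/(q^2 + 4*q - 12)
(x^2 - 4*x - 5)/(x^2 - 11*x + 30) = (x + 1)/(x - 6)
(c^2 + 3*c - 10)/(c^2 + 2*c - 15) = (c - 2)/(c - 3)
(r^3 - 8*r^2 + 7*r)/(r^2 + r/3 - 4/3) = 3*r*(r - 7)/(3*r + 4)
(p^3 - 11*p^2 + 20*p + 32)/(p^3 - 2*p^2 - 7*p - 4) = (p - 8)/(p + 1)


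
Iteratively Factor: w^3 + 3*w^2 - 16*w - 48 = (w + 4)*(w^2 - w - 12) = (w + 3)*(w + 4)*(w - 4)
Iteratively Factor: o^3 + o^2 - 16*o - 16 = (o + 1)*(o^2 - 16) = (o - 4)*(o + 1)*(o + 4)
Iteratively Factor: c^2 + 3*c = (c)*(c + 3)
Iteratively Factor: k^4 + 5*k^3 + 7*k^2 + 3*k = (k + 1)*(k^3 + 4*k^2 + 3*k) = k*(k + 1)*(k^2 + 4*k + 3) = k*(k + 1)*(k + 3)*(k + 1)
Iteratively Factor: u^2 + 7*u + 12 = (u + 4)*(u + 3)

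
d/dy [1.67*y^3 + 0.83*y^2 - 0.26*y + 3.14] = 5.01*y^2 + 1.66*y - 0.26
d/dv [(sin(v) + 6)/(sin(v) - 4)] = -10*cos(v)/(sin(v) - 4)^2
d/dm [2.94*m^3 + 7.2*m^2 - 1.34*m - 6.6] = 8.82*m^2 + 14.4*m - 1.34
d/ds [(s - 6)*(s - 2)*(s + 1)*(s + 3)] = 4*s^3 - 12*s^2 - 34*s + 24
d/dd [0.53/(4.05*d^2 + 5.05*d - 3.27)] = (-4.293*d - 2.6765)/(4.05*d^2 + 5.05*d - 3.27)^2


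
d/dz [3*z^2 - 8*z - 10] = 6*z - 8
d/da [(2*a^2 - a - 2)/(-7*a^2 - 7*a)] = (-3*a^2 - 4*a - 2)/(7*a^2*(a^2 + 2*a + 1))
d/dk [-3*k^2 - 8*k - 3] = -6*k - 8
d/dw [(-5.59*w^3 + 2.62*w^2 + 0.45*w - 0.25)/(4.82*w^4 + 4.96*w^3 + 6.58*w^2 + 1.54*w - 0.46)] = (26.9438*w^6 - 25.2568*w^5 - 56.2844*w^4 - 16.8612*w^3 + 12.508*w^2 + 0.8796*w + 0.178)/(23.2324*w^8 + 47.8144*w^7 + 88.0328*w^6 + 80.1192*w^5 + 54.1388*w^4 + 15.7032*w^3 - 3.682*w^2 - 1.4168*w + 0.2116)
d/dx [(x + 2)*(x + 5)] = 2*x + 7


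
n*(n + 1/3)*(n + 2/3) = n^3 + n^2 + 2*n/9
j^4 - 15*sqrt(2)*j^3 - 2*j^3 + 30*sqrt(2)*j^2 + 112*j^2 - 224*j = j*(j - 2)*(j - 8*sqrt(2))*(j - 7*sqrt(2))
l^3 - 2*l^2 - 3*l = l*(l - 3)*(l + 1)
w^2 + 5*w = w*(w + 5)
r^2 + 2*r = r*(r + 2)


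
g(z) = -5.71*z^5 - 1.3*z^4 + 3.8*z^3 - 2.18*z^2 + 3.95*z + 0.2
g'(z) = -28.55*z^4 - 5.2*z^3 + 11.4*z^2 - 4.36*z + 3.95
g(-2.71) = 662.35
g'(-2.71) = -1336.89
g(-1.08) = -4.77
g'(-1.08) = -10.34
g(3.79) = -4542.61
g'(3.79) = -6022.56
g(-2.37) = 313.94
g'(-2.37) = -753.20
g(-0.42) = -2.09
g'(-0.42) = 7.29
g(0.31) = 1.30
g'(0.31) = 3.28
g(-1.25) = -1.31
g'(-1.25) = -32.33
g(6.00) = -45319.54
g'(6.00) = -37735.81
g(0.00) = 0.20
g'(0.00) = 3.95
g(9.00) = -343069.72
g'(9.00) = -190219.24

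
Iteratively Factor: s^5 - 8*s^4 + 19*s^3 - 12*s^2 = (s)*(s^4 - 8*s^3 + 19*s^2 - 12*s) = s*(s - 3)*(s^3 - 5*s^2 + 4*s) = s^2*(s - 3)*(s^2 - 5*s + 4) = s^2*(s - 3)*(s - 1)*(s - 4)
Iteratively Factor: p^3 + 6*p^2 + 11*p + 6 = (p + 2)*(p^2 + 4*p + 3) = (p + 2)*(p + 3)*(p + 1)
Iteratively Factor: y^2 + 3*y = (y + 3)*(y)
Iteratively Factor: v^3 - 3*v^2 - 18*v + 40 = (v - 5)*(v^2 + 2*v - 8) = (v - 5)*(v - 2)*(v + 4)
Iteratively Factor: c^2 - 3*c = (c - 3)*(c)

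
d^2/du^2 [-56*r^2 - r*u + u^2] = 2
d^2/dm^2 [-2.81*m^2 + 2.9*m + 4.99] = -5.62000000000000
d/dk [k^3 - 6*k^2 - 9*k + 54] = 3*k^2 - 12*k - 9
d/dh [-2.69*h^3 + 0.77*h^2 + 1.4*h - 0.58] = -8.07*h^2 + 1.54*h + 1.4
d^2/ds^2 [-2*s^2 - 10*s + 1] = -4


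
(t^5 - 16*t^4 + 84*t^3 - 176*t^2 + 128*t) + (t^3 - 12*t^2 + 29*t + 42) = t^5 - 16*t^4 + 85*t^3 - 188*t^2 + 157*t + 42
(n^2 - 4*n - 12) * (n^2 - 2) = n^4 - 4*n^3 - 14*n^2 + 8*n + 24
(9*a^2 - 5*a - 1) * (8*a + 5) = 72*a^3 + 5*a^2 - 33*a - 5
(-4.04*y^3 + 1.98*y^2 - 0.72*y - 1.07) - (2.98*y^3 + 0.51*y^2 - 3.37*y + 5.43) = -7.02*y^3 + 1.47*y^2 + 2.65*y - 6.5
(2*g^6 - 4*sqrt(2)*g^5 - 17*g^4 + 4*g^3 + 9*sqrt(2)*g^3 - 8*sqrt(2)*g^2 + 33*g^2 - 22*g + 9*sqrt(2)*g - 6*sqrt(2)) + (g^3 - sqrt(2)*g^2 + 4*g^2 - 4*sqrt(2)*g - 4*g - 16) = 2*g^6 - 4*sqrt(2)*g^5 - 17*g^4 + 5*g^3 + 9*sqrt(2)*g^3 - 9*sqrt(2)*g^2 + 37*g^2 - 26*g + 5*sqrt(2)*g - 16 - 6*sqrt(2)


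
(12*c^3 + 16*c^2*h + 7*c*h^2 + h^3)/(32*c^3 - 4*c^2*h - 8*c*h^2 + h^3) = (6*c^2 + 5*c*h + h^2)/(16*c^2 - 10*c*h + h^2)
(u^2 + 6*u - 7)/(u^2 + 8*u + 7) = (u - 1)/(u + 1)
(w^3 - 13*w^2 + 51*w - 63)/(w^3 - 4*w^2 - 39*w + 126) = (w - 3)/(w + 6)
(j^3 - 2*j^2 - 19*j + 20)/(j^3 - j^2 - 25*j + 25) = (j + 4)/(j + 5)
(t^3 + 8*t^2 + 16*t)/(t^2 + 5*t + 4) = t*(t + 4)/(t + 1)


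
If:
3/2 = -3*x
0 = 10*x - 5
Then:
No Solution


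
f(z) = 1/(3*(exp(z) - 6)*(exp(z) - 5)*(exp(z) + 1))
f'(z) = -exp(z)/(3*(exp(z) - 6)*(exp(z) - 5)*(exp(z) + 1)^2) - exp(z)/(3*(exp(z) - 6)*(exp(z) - 5)^2*(exp(z) + 1)) - exp(z)/(3*(exp(z) - 6)^2*(exp(z) - 5)*(exp(z) + 1)) = -((exp(z) - 6)*(exp(z) - 5) + (exp(z) - 6)*(exp(z) + 1) + (exp(z) - 5)*(exp(z) + 1))/(12*(exp(z) - 6)^2*(exp(z) - 5)^2*cosh(z/2)^2)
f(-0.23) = 0.01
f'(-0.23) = -0.00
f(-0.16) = 0.01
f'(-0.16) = -0.00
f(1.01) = 0.01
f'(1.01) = 0.02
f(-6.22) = 0.01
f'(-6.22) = -0.00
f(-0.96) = 0.01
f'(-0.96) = -0.00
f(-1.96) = 0.01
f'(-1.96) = -0.00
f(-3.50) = 0.01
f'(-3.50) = -0.00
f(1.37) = 0.03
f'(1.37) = 0.15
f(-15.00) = 0.01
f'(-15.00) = 0.00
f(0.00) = 0.01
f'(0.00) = 0.00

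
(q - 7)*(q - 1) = q^2 - 8*q + 7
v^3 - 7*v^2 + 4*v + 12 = (v - 6)*(v - 2)*(v + 1)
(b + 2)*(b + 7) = b^2 + 9*b + 14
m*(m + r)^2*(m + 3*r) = m^4 + 5*m^3*r + 7*m^2*r^2 + 3*m*r^3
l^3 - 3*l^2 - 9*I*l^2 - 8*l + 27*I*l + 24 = (l - 3)*(l - 8*I)*(l - I)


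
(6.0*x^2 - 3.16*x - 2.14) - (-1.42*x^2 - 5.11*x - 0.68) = 7.42*x^2 + 1.95*x - 1.46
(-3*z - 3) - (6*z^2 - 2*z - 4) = -6*z^2 - z + 1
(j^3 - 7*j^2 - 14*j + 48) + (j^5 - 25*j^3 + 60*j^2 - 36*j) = j^5 - 24*j^3 + 53*j^2 - 50*j + 48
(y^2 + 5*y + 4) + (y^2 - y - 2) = 2*y^2 + 4*y + 2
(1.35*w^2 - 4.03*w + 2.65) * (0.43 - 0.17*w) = -0.2295*w^3 + 1.2656*w^2 - 2.1834*w + 1.1395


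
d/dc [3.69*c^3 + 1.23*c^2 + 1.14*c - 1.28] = 11.07*c^2 + 2.46*c + 1.14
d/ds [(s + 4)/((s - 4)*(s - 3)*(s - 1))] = 2*(-s^3 - 2*s^2 + 32*s - 44)/(s^6 - 16*s^5 + 102*s^4 - 328*s^3 + 553*s^2 - 456*s + 144)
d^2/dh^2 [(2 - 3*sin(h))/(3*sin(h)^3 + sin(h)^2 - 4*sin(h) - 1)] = (108*sin(h)^7 - 135*sin(h)^6 - 81*sin(h)^5 + 331*sin(h)^4 + 6*sin(h)^3 - 292*sin(h)^2 - 19*sin(h) + 92)/(3*sin(h)^3 + sin(h)^2 - 4*sin(h) - 1)^3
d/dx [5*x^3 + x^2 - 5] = x*(15*x + 2)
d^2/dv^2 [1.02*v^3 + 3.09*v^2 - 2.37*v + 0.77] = 6.12*v + 6.18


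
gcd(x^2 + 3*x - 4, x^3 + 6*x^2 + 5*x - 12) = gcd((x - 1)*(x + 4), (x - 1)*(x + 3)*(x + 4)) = x^2 + 3*x - 4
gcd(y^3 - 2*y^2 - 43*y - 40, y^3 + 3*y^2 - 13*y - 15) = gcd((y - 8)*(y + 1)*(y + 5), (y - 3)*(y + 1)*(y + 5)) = y^2 + 6*y + 5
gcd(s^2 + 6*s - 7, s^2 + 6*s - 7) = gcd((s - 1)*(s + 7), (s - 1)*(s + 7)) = s^2 + 6*s - 7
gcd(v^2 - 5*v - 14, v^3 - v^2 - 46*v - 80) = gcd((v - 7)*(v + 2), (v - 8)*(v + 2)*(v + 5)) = v + 2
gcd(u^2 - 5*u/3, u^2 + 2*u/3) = u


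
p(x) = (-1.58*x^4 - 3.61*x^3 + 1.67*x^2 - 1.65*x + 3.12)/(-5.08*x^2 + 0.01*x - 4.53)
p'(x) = (10.16*x - 0.01)*(-1.58*x^4 - 3.61*x^3 + 1.67*x^2 - 1.65*x + 3.12)/(-5.08*x^2 + 0.01*x - 4.53)^2 + (-6.32*x^3 - 10.83*x^2 + 3.34*x - 1.65)/(-5.08*x^2 + 0.01*x - 4.53) = (16.0528*x^5 + 18.2914*x^4 + 28.5574*x^3 + 40.6946*x^2 + 16.569*x + 7.4433)/(25.8064*x^4 - 0.1016*x^3 + 46.0249*x^2 - 0.0906*x + 20.5209)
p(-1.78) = -0.77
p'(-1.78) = -0.37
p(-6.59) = 8.26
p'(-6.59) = -3.38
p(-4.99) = 3.65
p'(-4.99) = -2.38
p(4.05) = 7.30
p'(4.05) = 3.25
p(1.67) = 1.29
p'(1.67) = 1.81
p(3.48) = 5.55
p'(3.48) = 2.90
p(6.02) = 14.90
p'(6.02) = 4.46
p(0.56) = -0.32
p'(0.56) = 0.99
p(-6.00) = 6.37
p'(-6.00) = -3.01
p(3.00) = 4.23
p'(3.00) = 2.61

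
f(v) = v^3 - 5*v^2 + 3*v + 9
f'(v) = 3*v^2 - 10*v + 3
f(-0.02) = 8.94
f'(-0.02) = 3.20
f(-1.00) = 0.00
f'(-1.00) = 16.00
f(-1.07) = -1.16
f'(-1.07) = 17.13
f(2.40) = 1.22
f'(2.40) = -3.72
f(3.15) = 0.09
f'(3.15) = 1.27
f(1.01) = 7.96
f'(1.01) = -4.04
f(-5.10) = -269.00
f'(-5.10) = 132.03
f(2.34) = 1.45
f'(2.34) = -3.97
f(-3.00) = -72.00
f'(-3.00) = 60.00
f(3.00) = 0.00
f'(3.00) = 0.00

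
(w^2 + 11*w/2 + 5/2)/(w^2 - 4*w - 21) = (2*w^2 + 11*w + 5)/(2*(w^2 - 4*w - 21))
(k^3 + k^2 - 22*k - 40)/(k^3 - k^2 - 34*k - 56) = (k - 5)/(k - 7)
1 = 1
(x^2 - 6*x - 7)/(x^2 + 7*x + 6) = (x - 7)/(x + 6)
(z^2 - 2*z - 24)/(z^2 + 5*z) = (z^2 - 2*z - 24)/(z*(z + 5))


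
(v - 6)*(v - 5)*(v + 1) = v^3 - 10*v^2 + 19*v + 30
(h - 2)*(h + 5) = h^2 + 3*h - 10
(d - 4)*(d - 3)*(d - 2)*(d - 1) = d^4 - 10*d^3 + 35*d^2 - 50*d + 24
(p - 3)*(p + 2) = p^2 - p - 6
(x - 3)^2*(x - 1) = x^3 - 7*x^2 + 15*x - 9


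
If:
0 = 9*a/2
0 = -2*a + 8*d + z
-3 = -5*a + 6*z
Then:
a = 0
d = 1/16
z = -1/2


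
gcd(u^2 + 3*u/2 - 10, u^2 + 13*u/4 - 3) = u + 4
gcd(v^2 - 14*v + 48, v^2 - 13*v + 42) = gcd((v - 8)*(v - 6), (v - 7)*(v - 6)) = v - 6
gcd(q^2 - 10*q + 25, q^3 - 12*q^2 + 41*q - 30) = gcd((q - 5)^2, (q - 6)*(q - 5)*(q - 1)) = q - 5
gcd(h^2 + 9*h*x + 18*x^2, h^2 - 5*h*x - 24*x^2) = h + 3*x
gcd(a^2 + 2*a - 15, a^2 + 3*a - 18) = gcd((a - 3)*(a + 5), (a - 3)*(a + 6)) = a - 3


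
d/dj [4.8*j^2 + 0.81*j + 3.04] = 9.6*j + 0.81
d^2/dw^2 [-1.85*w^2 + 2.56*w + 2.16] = -3.70000000000000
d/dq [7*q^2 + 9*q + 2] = 14*q + 9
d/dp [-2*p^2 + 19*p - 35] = 19 - 4*p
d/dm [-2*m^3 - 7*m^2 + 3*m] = -6*m^2 - 14*m + 3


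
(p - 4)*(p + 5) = p^2 + p - 20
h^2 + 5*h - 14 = (h - 2)*(h + 7)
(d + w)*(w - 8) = d*w - 8*d + w^2 - 8*w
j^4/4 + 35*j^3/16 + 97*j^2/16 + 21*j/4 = j*(j/4 + 1)*(j + 7/4)*(j + 3)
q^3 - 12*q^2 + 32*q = q*(q - 8)*(q - 4)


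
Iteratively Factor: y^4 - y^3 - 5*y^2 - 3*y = (y - 3)*(y^3 + 2*y^2 + y) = y*(y - 3)*(y^2 + 2*y + 1) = y*(y - 3)*(y + 1)*(y + 1)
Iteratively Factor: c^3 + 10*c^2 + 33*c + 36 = (c + 3)*(c^2 + 7*c + 12) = (c + 3)^2*(c + 4)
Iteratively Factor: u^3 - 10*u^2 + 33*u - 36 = (u - 4)*(u^2 - 6*u + 9) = (u - 4)*(u - 3)*(u - 3)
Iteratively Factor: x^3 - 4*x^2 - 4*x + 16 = (x - 2)*(x^2 - 2*x - 8) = (x - 2)*(x + 2)*(x - 4)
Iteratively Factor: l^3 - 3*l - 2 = (l + 1)*(l^2 - l - 2) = (l + 1)^2*(l - 2)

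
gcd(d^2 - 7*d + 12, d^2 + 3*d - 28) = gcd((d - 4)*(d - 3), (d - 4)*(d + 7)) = d - 4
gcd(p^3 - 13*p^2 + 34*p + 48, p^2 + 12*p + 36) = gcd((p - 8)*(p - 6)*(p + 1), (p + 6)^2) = 1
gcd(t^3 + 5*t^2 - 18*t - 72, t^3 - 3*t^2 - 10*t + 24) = t^2 - t - 12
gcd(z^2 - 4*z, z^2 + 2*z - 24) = z - 4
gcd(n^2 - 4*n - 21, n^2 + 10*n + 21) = n + 3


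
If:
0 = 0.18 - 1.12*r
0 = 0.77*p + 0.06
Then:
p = -0.08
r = 0.16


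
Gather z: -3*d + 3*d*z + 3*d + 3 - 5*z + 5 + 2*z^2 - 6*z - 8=2*z^2 + z*(3*d - 11)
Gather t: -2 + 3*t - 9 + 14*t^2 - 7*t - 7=14*t^2 - 4*t - 18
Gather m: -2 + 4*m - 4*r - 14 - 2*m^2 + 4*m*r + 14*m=-2*m^2 + m*(4*r + 18) - 4*r - 16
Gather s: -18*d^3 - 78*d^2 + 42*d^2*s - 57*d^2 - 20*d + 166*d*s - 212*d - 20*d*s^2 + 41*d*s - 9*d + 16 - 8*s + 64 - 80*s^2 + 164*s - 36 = -18*d^3 - 135*d^2 - 241*d + s^2*(-20*d - 80) + s*(42*d^2 + 207*d + 156) + 44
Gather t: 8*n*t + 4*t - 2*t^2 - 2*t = -2*t^2 + t*(8*n + 2)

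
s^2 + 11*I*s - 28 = (s + 4*I)*(s + 7*I)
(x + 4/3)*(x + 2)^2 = x^3 + 16*x^2/3 + 28*x/3 + 16/3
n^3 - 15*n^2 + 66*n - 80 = (n - 8)*(n - 5)*(n - 2)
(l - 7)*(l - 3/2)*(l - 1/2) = l^3 - 9*l^2 + 59*l/4 - 21/4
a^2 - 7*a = a*(a - 7)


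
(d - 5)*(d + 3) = d^2 - 2*d - 15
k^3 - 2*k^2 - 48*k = k*(k - 8)*(k + 6)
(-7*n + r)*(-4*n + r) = 28*n^2 - 11*n*r + r^2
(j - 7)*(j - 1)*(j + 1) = j^3 - 7*j^2 - j + 7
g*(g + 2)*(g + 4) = g^3 + 6*g^2 + 8*g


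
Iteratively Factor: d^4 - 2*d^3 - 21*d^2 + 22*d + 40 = (d + 4)*(d^3 - 6*d^2 + 3*d + 10) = (d - 5)*(d + 4)*(d^2 - d - 2) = (d - 5)*(d + 1)*(d + 4)*(d - 2)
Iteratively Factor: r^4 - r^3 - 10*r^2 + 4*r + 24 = (r - 2)*(r^3 + r^2 - 8*r - 12) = (r - 2)*(r + 2)*(r^2 - r - 6) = (r - 3)*(r - 2)*(r + 2)*(r + 2)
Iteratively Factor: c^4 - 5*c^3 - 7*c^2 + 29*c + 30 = (c - 3)*(c^3 - 2*c^2 - 13*c - 10) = (c - 3)*(c + 2)*(c^2 - 4*c - 5) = (c - 5)*(c - 3)*(c + 2)*(c + 1)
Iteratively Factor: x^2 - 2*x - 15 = (x - 5)*(x + 3)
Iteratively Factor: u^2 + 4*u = (u)*(u + 4)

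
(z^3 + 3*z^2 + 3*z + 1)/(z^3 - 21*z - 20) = (z^2 + 2*z + 1)/(z^2 - z - 20)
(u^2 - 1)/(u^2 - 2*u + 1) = (u + 1)/(u - 1)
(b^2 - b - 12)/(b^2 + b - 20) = (b + 3)/(b + 5)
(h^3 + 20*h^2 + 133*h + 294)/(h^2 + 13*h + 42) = h + 7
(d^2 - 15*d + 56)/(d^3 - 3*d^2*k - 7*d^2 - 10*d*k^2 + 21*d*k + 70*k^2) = (d - 8)/(d^2 - 3*d*k - 10*k^2)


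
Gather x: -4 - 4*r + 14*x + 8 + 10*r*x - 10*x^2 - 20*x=-4*r - 10*x^2 + x*(10*r - 6) + 4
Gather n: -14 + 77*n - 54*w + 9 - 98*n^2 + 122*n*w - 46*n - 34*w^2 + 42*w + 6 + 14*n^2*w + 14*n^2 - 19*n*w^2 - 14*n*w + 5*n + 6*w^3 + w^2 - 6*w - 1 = n^2*(14*w - 84) + n*(-19*w^2 + 108*w + 36) + 6*w^3 - 33*w^2 - 18*w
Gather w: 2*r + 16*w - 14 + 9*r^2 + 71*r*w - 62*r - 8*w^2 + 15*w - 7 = 9*r^2 - 60*r - 8*w^2 + w*(71*r + 31) - 21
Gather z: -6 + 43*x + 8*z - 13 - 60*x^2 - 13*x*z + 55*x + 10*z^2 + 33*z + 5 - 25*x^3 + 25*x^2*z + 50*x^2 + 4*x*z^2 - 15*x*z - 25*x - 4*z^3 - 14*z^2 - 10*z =-25*x^3 - 10*x^2 + 73*x - 4*z^3 + z^2*(4*x - 4) + z*(25*x^2 - 28*x + 31) - 14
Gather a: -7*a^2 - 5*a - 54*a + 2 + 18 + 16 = -7*a^2 - 59*a + 36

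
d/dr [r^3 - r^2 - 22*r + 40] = 3*r^2 - 2*r - 22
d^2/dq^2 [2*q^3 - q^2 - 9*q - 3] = 12*q - 2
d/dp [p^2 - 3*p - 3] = 2*p - 3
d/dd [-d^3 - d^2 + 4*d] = -3*d^2 - 2*d + 4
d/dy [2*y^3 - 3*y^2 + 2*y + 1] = 6*y^2 - 6*y + 2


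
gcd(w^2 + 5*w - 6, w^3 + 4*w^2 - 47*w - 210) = w + 6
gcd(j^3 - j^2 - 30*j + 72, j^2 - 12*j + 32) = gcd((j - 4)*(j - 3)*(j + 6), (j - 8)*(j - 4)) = j - 4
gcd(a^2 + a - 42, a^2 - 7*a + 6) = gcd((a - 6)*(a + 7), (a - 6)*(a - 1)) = a - 6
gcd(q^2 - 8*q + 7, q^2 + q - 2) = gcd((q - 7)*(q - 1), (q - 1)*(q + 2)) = q - 1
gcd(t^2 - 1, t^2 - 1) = t^2 - 1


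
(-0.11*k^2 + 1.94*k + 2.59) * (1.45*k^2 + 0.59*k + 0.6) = -0.1595*k^4 + 2.7481*k^3 + 4.8341*k^2 + 2.6921*k + 1.554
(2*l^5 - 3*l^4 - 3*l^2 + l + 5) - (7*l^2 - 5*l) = 2*l^5 - 3*l^4 - 10*l^2 + 6*l + 5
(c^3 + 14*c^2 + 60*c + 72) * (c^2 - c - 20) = c^5 + 13*c^4 + 26*c^3 - 268*c^2 - 1272*c - 1440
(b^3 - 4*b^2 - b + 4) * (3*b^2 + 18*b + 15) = 3*b^5 + 6*b^4 - 60*b^3 - 66*b^2 + 57*b + 60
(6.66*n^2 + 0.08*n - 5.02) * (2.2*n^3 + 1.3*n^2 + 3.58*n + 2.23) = 14.652*n^5 + 8.834*n^4 + 12.9028*n^3 + 8.6122*n^2 - 17.7932*n - 11.1946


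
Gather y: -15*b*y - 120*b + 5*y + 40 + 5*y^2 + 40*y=-120*b + 5*y^2 + y*(45 - 15*b) + 40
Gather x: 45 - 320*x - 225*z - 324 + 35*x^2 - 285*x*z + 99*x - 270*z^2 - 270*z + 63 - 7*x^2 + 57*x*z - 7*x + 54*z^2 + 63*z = 28*x^2 + x*(-228*z - 228) - 216*z^2 - 432*z - 216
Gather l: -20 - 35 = -55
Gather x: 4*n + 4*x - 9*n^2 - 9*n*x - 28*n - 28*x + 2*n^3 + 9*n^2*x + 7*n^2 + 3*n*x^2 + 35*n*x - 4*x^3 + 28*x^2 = 2*n^3 - 2*n^2 - 24*n - 4*x^3 + x^2*(3*n + 28) + x*(9*n^2 + 26*n - 24)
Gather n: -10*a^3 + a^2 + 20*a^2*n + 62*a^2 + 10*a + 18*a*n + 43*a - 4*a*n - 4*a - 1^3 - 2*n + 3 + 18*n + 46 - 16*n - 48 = -10*a^3 + 63*a^2 + 49*a + n*(20*a^2 + 14*a)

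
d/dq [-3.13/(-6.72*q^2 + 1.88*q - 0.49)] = (5.8844 - 42.0672*q)/(6.72*q^2 - 1.88*q + 0.49)^2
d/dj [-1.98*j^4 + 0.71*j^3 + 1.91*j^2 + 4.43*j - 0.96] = -7.92*j^3 + 2.13*j^2 + 3.82*j + 4.43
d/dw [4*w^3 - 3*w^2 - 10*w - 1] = 12*w^2 - 6*w - 10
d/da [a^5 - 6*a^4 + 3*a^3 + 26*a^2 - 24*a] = 5*a^4 - 24*a^3 + 9*a^2 + 52*a - 24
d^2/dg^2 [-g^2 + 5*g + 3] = -2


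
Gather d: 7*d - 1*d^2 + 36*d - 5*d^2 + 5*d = -6*d^2 + 48*d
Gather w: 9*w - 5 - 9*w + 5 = 0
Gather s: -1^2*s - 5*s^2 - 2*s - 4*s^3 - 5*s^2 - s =-4*s^3 - 10*s^2 - 4*s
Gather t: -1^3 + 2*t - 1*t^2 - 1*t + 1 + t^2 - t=0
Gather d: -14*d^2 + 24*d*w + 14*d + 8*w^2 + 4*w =-14*d^2 + d*(24*w + 14) + 8*w^2 + 4*w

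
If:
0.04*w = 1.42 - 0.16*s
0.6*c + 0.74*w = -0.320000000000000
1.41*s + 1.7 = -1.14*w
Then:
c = 21.73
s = 13.39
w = -18.05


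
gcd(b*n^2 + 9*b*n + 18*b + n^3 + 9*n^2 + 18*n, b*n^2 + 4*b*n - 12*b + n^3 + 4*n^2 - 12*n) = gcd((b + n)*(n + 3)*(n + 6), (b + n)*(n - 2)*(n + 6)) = b*n + 6*b + n^2 + 6*n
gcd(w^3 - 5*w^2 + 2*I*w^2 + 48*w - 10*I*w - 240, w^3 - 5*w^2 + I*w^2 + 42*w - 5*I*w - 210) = w^2 + w*(-5 - 6*I) + 30*I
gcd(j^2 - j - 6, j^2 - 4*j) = 1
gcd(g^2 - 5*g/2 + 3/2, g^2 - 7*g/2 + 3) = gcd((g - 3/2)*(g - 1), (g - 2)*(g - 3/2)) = g - 3/2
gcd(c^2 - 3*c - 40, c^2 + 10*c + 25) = c + 5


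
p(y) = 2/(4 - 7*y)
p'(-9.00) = 0.00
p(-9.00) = 0.03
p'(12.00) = 0.00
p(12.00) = -0.02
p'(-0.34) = 0.34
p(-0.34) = 0.31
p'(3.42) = 0.04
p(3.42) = -0.10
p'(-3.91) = 0.01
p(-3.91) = 0.06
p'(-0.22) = 0.46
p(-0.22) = 0.36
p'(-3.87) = 0.01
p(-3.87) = 0.06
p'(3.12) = 0.04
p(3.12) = -0.11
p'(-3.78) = 0.02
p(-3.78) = 0.07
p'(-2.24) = 0.04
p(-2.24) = 0.10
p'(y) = 14/(4 - 7*y)^2 = 14/(7*y - 4)^2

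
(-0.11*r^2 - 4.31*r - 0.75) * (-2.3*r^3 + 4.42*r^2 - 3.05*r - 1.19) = 0.253*r^5 + 9.4268*r^4 - 16.9897*r^3 + 9.9614*r^2 + 7.4164*r + 0.8925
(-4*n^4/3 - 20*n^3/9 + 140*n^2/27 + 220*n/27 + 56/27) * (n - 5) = -4*n^5/3 + 40*n^4/9 + 440*n^3/27 - 160*n^2/9 - 116*n/3 - 280/27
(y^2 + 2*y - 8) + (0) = y^2 + 2*y - 8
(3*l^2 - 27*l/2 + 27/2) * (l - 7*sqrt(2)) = 3*l^3 - 21*sqrt(2)*l^2 - 27*l^2/2 + 27*l/2 + 189*sqrt(2)*l/2 - 189*sqrt(2)/2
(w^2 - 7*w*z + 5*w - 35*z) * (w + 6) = w^3 - 7*w^2*z + 11*w^2 - 77*w*z + 30*w - 210*z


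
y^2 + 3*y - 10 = (y - 2)*(y + 5)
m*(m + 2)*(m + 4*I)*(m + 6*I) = m^4 + 2*m^3 + 10*I*m^3 - 24*m^2 + 20*I*m^2 - 48*m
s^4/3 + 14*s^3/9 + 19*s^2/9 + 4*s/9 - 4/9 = (s/3 + 1/3)*(s - 1/3)*(s + 2)^2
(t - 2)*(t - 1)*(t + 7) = t^3 + 4*t^2 - 19*t + 14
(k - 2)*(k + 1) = k^2 - k - 2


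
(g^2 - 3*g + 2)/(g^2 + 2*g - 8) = (g - 1)/(g + 4)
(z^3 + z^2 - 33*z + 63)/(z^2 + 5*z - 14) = (z^2 - 6*z + 9)/(z - 2)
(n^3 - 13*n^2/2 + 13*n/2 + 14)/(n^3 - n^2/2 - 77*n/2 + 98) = (n + 1)/(n + 7)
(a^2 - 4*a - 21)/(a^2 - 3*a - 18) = (a - 7)/(a - 6)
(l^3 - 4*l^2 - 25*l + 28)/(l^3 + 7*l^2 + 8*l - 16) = (l - 7)/(l + 4)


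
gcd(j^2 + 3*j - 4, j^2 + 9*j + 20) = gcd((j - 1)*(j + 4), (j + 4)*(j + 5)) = j + 4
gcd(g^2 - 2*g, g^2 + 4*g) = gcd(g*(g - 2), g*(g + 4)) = g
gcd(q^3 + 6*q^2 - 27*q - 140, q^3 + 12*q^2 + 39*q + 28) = q^2 + 11*q + 28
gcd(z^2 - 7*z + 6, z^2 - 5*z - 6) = z - 6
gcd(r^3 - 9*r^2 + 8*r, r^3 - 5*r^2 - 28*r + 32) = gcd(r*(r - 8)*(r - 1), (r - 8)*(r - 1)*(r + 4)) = r^2 - 9*r + 8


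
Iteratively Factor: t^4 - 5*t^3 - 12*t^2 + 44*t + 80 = (t - 5)*(t^3 - 12*t - 16) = (t - 5)*(t - 4)*(t^2 + 4*t + 4) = (t - 5)*(t - 4)*(t + 2)*(t + 2)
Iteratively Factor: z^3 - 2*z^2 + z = (z - 1)*(z^2 - z) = (z - 1)^2*(z)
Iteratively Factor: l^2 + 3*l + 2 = (l + 2)*(l + 1)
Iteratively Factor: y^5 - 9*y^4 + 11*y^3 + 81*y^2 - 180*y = (y - 4)*(y^4 - 5*y^3 - 9*y^2 + 45*y) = (y - 4)*(y + 3)*(y^3 - 8*y^2 + 15*y) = (y - 5)*(y - 4)*(y + 3)*(y^2 - 3*y) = y*(y - 5)*(y - 4)*(y + 3)*(y - 3)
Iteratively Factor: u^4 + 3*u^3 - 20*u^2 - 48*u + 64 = (u - 1)*(u^3 + 4*u^2 - 16*u - 64) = (u - 1)*(u + 4)*(u^2 - 16) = (u - 1)*(u + 4)^2*(u - 4)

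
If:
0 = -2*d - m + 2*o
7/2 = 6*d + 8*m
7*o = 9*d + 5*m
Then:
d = -3/4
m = 1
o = -1/4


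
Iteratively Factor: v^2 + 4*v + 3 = (v + 1)*(v + 3)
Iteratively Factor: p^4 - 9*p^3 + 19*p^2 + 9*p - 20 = (p - 4)*(p^3 - 5*p^2 - p + 5) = (p - 5)*(p - 4)*(p^2 - 1) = (p - 5)*(p - 4)*(p - 1)*(p + 1)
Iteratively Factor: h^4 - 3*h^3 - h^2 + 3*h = (h - 3)*(h^3 - h) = (h - 3)*(h - 1)*(h^2 + h) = (h - 3)*(h - 1)*(h + 1)*(h)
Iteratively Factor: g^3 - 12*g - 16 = (g + 2)*(g^2 - 2*g - 8) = (g - 4)*(g + 2)*(g + 2)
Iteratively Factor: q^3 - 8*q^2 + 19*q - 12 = (q - 4)*(q^2 - 4*q + 3) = (q - 4)*(q - 1)*(q - 3)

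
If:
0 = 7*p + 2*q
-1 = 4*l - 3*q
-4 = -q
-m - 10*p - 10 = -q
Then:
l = 11/4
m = 38/7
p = -8/7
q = 4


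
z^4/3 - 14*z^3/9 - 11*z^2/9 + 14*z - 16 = (z/3 + 1)*(z - 3)*(z - 8/3)*(z - 2)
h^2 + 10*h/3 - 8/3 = (h - 2/3)*(h + 4)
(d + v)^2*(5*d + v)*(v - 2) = 5*d^3*v - 10*d^3 + 11*d^2*v^2 - 22*d^2*v + 7*d*v^3 - 14*d*v^2 + v^4 - 2*v^3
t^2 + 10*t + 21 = (t + 3)*(t + 7)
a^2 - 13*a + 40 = (a - 8)*(a - 5)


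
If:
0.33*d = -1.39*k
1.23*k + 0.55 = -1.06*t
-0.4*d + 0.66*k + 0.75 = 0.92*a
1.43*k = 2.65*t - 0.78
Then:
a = -0.40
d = 2.01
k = -0.48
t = 0.04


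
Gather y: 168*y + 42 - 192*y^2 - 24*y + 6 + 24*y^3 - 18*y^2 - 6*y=24*y^3 - 210*y^2 + 138*y + 48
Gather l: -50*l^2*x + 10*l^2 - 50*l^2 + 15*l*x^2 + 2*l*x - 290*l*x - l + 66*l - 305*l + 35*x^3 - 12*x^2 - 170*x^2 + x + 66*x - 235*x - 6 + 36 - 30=l^2*(-50*x - 40) + l*(15*x^2 - 288*x - 240) + 35*x^3 - 182*x^2 - 168*x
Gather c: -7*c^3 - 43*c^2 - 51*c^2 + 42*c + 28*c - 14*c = -7*c^3 - 94*c^2 + 56*c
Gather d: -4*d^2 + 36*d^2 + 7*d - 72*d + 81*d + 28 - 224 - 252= 32*d^2 + 16*d - 448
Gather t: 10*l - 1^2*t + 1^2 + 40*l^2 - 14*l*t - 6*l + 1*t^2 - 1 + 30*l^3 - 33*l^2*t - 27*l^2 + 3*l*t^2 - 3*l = 30*l^3 + 13*l^2 + l + t^2*(3*l + 1) + t*(-33*l^2 - 14*l - 1)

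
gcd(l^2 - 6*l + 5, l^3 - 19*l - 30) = l - 5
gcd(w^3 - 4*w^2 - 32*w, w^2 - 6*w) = w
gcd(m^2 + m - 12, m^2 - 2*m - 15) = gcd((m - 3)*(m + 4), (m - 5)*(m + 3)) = 1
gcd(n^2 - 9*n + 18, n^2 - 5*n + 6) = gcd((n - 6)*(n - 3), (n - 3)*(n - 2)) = n - 3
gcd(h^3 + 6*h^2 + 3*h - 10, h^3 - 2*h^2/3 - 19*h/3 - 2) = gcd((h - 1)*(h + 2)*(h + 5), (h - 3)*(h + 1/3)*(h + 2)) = h + 2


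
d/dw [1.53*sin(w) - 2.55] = 1.53*cos(w)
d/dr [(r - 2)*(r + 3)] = 2*r + 1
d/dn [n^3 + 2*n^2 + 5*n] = 3*n^2 + 4*n + 5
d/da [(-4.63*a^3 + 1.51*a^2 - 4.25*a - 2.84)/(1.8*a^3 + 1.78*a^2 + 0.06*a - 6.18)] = (-10.9594*a^4 + 14.7444*a^3 + 108.8318*a^2 - 8.5532*a + 26.4354)/(3.24*a^6 + 6.408*a^5 + 3.3844*a^4 - 22.0344*a^3 - 21.9972*a^2 - 0.7416*a + 38.1924)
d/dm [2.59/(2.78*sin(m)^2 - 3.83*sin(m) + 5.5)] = (9.9197 - 14.4004*sin(m))*cos(m)/(2.78*sin(m)^2 - 3.83*sin(m) + 5.5)^2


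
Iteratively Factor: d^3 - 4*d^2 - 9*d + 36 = (d - 4)*(d^2 - 9) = (d - 4)*(d - 3)*(d + 3)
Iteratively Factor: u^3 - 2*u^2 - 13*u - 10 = (u - 5)*(u^2 + 3*u + 2) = (u - 5)*(u + 2)*(u + 1)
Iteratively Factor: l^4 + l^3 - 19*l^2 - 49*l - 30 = (l - 5)*(l^3 + 6*l^2 + 11*l + 6) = (l - 5)*(l + 1)*(l^2 + 5*l + 6) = (l - 5)*(l + 1)*(l + 2)*(l + 3)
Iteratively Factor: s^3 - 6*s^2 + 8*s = (s - 4)*(s^2 - 2*s) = s*(s - 4)*(s - 2)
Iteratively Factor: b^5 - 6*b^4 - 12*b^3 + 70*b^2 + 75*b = (b - 5)*(b^4 - b^3 - 17*b^2 - 15*b) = (b - 5)*(b + 3)*(b^3 - 4*b^2 - 5*b) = (b - 5)*(b + 1)*(b + 3)*(b^2 - 5*b) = b*(b - 5)*(b + 1)*(b + 3)*(b - 5)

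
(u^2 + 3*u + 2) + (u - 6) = u^2 + 4*u - 4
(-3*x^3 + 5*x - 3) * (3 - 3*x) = 9*x^4 - 9*x^3 - 15*x^2 + 24*x - 9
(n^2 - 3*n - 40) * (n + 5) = n^3 + 2*n^2 - 55*n - 200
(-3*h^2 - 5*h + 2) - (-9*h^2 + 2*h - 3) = 6*h^2 - 7*h + 5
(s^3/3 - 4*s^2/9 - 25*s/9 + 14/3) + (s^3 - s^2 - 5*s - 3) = 4*s^3/3 - 13*s^2/9 - 70*s/9 + 5/3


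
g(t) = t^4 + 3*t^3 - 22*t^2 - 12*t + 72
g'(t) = 4*t^3 + 9*t^2 - 44*t - 12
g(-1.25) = 49.21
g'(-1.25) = 49.25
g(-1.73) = 20.34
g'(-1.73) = 70.35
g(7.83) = 3828.17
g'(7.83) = 2115.45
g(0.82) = 49.47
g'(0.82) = -39.82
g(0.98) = 42.86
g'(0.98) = -42.71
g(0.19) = 68.95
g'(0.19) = -20.01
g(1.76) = 8.68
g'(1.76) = -39.75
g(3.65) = 58.48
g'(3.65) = 141.81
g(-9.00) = 2772.00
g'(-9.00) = -1803.00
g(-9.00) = 2772.00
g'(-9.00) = -1803.00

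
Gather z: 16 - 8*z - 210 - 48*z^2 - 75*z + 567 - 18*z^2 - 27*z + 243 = -66*z^2 - 110*z + 616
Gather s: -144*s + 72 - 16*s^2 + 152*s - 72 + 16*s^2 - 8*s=0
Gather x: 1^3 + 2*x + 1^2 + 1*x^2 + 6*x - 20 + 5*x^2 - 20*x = 6*x^2 - 12*x - 18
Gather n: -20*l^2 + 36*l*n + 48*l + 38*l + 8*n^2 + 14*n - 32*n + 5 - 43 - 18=-20*l^2 + 86*l + 8*n^2 + n*(36*l - 18) - 56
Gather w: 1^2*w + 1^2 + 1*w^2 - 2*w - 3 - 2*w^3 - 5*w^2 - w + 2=-2*w^3 - 4*w^2 - 2*w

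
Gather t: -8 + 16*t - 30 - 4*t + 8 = 12*t - 30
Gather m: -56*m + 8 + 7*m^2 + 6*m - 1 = 7*m^2 - 50*m + 7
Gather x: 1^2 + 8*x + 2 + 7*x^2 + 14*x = 7*x^2 + 22*x + 3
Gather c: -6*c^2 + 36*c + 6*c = -6*c^2 + 42*c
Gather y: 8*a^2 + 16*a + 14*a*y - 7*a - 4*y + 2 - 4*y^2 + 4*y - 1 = 8*a^2 + 14*a*y + 9*a - 4*y^2 + 1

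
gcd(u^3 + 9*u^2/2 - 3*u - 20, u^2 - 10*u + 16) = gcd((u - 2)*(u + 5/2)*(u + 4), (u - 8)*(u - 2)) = u - 2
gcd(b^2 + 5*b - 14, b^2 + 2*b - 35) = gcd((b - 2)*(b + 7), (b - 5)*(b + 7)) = b + 7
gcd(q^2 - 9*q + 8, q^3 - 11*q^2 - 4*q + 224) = q - 8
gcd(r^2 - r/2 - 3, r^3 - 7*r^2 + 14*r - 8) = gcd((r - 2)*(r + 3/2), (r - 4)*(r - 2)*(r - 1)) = r - 2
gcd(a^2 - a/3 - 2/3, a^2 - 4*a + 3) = a - 1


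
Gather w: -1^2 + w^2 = w^2 - 1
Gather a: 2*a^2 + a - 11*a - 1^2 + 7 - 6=2*a^2 - 10*a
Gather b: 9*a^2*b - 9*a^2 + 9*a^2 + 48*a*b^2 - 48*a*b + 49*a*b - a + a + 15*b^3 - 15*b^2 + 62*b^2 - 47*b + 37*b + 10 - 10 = 15*b^3 + b^2*(48*a + 47) + b*(9*a^2 + a - 10)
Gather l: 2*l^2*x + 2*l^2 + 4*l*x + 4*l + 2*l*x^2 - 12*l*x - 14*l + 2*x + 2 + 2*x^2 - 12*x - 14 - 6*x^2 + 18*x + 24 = l^2*(2*x + 2) + l*(2*x^2 - 8*x - 10) - 4*x^2 + 8*x + 12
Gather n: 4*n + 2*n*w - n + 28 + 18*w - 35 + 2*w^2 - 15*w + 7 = n*(2*w + 3) + 2*w^2 + 3*w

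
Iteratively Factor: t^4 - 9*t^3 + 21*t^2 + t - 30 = (t + 1)*(t^3 - 10*t^2 + 31*t - 30) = (t - 2)*(t + 1)*(t^2 - 8*t + 15) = (t - 5)*(t - 2)*(t + 1)*(t - 3)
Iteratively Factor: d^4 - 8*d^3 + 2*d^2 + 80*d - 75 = (d + 3)*(d^3 - 11*d^2 + 35*d - 25) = (d - 5)*(d + 3)*(d^2 - 6*d + 5) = (d - 5)^2*(d + 3)*(d - 1)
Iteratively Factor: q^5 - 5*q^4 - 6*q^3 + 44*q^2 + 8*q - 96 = (q + 2)*(q^4 - 7*q^3 + 8*q^2 + 28*q - 48) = (q + 2)^2*(q^3 - 9*q^2 + 26*q - 24) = (q - 4)*(q + 2)^2*(q^2 - 5*q + 6) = (q - 4)*(q - 3)*(q + 2)^2*(q - 2)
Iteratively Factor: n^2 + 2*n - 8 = (n + 4)*(n - 2)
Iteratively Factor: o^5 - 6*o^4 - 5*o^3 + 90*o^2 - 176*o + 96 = (o - 1)*(o^4 - 5*o^3 - 10*o^2 + 80*o - 96) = (o - 4)*(o - 1)*(o^3 - o^2 - 14*o + 24) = (o - 4)*(o - 2)*(o - 1)*(o^2 + o - 12) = (o - 4)*(o - 3)*(o - 2)*(o - 1)*(o + 4)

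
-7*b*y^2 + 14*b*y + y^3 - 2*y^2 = y*(-7*b + y)*(y - 2)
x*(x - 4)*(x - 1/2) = x^3 - 9*x^2/2 + 2*x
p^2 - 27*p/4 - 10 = (p - 8)*(p + 5/4)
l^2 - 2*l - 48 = (l - 8)*(l + 6)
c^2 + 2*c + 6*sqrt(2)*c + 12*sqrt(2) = (c + 2)*(c + 6*sqrt(2))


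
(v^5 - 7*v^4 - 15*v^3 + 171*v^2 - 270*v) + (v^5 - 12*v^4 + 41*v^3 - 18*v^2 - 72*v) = 2*v^5 - 19*v^4 + 26*v^3 + 153*v^2 - 342*v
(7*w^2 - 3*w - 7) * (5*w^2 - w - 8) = 35*w^4 - 22*w^3 - 88*w^2 + 31*w + 56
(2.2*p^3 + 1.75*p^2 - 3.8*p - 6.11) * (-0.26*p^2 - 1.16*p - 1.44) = -0.572*p^5 - 3.007*p^4 - 4.21*p^3 + 3.4766*p^2 + 12.5596*p + 8.7984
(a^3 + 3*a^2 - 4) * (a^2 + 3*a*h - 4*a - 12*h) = a^5 + 3*a^4*h - a^4 - 3*a^3*h - 12*a^3 - 36*a^2*h - 4*a^2 - 12*a*h + 16*a + 48*h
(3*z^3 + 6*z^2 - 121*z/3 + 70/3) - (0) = 3*z^3 + 6*z^2 - 121*z/3 + 70/3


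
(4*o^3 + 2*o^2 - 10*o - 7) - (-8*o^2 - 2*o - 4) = 4*o^3 + 10*o^2 - 8*o - 3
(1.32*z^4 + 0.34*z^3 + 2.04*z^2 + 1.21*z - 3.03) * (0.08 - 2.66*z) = -3.5112*z^5 - 0.7988*z^4 - 5.3992*z^3 - 3.0554*z^2 + 8.1566*z - 0.2424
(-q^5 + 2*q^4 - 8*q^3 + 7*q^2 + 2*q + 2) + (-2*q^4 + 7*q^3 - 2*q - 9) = -q^5 - q^3 + 7*q^2 - 7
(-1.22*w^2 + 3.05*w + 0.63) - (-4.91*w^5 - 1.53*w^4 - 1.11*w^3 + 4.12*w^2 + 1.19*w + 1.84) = 4.91*w^5 + 1.53*w^4 + 1.11*w^3 - 5.34*w^2 + 1.86*w - 1.21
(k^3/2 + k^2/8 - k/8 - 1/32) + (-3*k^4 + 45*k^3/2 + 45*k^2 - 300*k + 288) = -3*k^4 + 23*k^3 + 361*k^2/8 - 2401*k/8 + 9215/32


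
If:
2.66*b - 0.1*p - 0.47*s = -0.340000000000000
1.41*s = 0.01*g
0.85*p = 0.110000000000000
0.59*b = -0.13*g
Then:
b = -0.12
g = 0.55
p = 0.13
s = 0.00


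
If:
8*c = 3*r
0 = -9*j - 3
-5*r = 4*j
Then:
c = 1/10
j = -1/3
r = 4/15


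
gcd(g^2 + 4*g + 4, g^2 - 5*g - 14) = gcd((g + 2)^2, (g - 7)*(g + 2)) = g + 2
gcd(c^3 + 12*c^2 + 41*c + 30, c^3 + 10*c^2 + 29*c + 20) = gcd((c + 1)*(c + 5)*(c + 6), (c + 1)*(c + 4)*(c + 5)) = c^2 + 6*c + 5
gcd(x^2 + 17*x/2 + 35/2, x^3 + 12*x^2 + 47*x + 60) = x + 5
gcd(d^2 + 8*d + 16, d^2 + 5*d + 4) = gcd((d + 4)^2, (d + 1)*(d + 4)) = d + 4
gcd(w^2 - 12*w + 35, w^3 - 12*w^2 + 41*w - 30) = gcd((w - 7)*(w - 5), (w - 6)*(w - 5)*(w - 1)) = w - 5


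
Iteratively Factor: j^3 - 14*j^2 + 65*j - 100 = (j - 4)*(j^2 - 10*j + 25) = (j - 5)*(j - 4)*(j - 5)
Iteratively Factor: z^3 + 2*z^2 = (z + 2)*(z^2) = z*(z + 2)*(z)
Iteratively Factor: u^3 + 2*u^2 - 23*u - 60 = (u + 3)*(u^2 - u - 20) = (u - 5)*(u + 3)*(u + 4)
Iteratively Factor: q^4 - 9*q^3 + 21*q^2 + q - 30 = (q - 3)*(q^3 - 6*q^2 + 3*q + 10) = (q - 5)*(q - 3)*(q^2 - q - 2) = (q - 5)*(q - 3)*(q - 2)*(q + 1)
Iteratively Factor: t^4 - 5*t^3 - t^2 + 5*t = (t + 1)*(t^3 - 6*t^2 + 5*t) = (t - 5)*(t + 1)*(t^2 - t) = t*(t - 5)*(t + 1)*(t - 1)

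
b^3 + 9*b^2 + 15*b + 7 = (b + 1)^2*(b + 7)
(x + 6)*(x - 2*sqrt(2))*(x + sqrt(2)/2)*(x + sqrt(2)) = x^4 - sqrt(2)*x^3/2 + 6*x^3 - 5*x^2 - 3*sqrt(2)*x^2 - 30*x - 2*sqrt(2)*x - 12*sqrt(2)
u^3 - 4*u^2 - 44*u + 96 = (u - 8)*(u - 2)*(u + 6)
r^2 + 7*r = r*(r + 7)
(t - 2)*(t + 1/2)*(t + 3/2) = t^3 - 13*t/4 - 3/2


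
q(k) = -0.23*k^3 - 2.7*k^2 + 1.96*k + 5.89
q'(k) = -0.69*k^2 - 5.4*k + 1.96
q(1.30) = 3.37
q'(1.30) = -6.23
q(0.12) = 6.09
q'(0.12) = 1.30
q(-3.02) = -18.32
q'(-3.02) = 11.97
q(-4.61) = -37.99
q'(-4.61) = 12.19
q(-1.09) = 0.84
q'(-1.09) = 7.03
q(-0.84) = 2.47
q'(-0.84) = 6.01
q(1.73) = 0.01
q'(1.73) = -9.45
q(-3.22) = -20.74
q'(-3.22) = 12.19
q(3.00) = -18.74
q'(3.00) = -20.45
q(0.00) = 5.89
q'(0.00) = 1.96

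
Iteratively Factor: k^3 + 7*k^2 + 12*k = (k + 3)*(k^2 + 4*k) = k*(k + 3)*(k + 4)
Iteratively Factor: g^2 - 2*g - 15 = (g - 5)*(g + 3)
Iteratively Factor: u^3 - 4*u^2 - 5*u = (u + 1)*(u^2 - 5*u) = u*(u + 1)*(u - 5)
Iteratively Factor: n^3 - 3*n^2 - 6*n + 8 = (n - 4)*(n^2 + n - 2) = (n - 4)*(n - 1)*(n + 2)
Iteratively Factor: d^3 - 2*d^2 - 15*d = (d + 3)*(d^2 - 5*d) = (d - 5)*(d + 3)*(d)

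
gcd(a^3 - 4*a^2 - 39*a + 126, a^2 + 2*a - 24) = a + 6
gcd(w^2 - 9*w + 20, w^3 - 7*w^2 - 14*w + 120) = w - 5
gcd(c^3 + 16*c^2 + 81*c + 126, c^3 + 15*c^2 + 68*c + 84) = c^2 + 13*c + 42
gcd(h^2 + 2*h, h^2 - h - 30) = 1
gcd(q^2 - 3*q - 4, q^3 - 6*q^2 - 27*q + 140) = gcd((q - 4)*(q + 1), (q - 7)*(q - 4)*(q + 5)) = q - 4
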